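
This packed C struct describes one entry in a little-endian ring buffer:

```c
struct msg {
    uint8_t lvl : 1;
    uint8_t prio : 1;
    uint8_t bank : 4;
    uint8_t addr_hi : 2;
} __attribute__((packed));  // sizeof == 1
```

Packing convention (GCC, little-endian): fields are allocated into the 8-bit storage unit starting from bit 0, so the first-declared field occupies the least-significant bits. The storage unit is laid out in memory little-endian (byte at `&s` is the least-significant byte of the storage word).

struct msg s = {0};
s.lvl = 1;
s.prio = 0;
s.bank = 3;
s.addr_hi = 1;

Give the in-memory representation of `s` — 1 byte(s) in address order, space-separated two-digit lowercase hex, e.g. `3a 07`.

[0+:1] lvl=1 & 0x1 = 0x1; word=0x01
[1+:1] prio=0 & 0x1 = 0x0; word=0x01
[2+:4] bank=3 & 0xf = 0x3; word=0x0d
[6+:2] addr_hi=1 & 0x3 = 0x1; word=0x4d
word = 0x4d → little-endian bytes:
  [0]=0x4d

4d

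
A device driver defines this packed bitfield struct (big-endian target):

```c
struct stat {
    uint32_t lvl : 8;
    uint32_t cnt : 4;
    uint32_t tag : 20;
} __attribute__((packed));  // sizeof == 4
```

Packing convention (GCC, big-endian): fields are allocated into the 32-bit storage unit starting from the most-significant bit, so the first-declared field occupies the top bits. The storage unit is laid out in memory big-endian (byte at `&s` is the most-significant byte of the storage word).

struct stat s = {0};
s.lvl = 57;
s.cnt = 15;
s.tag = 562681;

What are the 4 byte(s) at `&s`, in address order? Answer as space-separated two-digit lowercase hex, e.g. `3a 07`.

lvl:8 = 57 → 0x39 << 24 → word 0x39000000
cnt:4 = 15 → 0xf << 20 → word 0x39f00000
tag:20 = 562681 → 0x895f9 << 0 → word 0x39f895f9
word = 0x39f895f9 → big-endian bytes:
  [0]=0x39  [1]=0xf8  [2]=0x95  [3]=0xf9

39 f8 95 f9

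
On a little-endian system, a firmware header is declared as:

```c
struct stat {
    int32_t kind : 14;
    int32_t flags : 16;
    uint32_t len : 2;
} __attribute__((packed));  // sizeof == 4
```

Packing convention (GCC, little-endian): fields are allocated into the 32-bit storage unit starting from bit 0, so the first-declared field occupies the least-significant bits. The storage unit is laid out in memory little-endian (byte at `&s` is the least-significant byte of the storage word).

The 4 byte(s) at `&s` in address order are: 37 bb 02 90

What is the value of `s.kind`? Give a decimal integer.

[0]=0x37 [1]=0xbb [2]=0x02 [3]=0x90 (little-endian) → word 0x9002bb37
kind:14 @ bit 0 → (0x9002bb37>>0)&0x3fff = 0x3b37  ←
flags:16 @ bit 14 → (0x9002bb37>>14)&0xffff = 0x400a
len:2 @ bit 30 → (0x9002bb37>>30)&0x3 = 0x2
kind signed 14b, MSB=1: 15159 - 16384 = -1225

-1225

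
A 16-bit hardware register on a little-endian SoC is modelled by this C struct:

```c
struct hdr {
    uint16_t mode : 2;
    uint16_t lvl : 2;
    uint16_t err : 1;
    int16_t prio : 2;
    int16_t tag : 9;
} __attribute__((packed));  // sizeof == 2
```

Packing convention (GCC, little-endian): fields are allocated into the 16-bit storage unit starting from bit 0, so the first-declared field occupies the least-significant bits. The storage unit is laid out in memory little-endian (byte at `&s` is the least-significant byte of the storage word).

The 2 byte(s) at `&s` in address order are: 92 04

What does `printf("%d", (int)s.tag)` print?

9

[0]=0x92 [1]=0x04 (little-endian) → word 0x0492
mode:2 @ bit 0 → (0x0492>>0)&0x3 = 0x2
lvl:2 @ bit 2 → (0x0492>>2)&0x3 = 0x0
err:1 @ bit 4 → (0x0492>>4)&0x1 = 0x1
prio:2 @ bit 5 → (0x0492>>5)&0x3 = 0x0
tag:9 @ bit 7 → (0x0492>>7)&0x1ff = 0x9  ←
tag signed 9b, MSB=0: value = 9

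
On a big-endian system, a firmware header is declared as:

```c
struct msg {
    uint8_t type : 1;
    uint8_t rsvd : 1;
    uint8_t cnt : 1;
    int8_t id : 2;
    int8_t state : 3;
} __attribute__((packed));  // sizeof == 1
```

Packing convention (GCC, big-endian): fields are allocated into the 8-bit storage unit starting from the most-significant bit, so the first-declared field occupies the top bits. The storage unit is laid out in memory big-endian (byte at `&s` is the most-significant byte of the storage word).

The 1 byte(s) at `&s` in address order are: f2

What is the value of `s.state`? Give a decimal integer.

[0]=0xf2 (big-endian) → word 0xf2
type [7+:1] = (word>>7) & 0x1 = 1
rsvd [6+:1] = (word>>6) & 0x1 = 1
cnt [5+:1] = (word>>5) & 0x1 = 1
id [3+:2] = (word>>3) & 0x3 = 2
state [0+:3] = (word>>0) & 0x7 = 2  ←
state signed 3b, MSB=0: value = 2

2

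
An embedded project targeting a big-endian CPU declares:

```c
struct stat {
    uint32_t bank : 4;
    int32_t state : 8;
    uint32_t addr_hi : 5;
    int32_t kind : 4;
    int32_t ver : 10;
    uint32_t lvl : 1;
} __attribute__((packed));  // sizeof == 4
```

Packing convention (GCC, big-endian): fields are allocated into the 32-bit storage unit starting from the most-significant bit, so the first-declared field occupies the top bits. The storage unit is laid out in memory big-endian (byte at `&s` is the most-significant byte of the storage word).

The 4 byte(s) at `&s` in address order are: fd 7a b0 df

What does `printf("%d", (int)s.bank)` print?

15

[0]=0xfd [1]=0x7a [2]=0xb0 [3]=0xdf (big-endian) → word 0xfd7ab0df
bank [28+:4] = (word>>28) & 0xf = 15  ←
state [20+:8] = (word>>20) & 0xff = 215
addr_hi [15+:5] = (word>>15) & 0x1f = 21
kind [11+:4] = (word>>11) & 0xf = 6
ver [1+:10] = (word>>1) & 0x3ff = 111
lvl [0+:1] = (word>>0) & 0x1 = 1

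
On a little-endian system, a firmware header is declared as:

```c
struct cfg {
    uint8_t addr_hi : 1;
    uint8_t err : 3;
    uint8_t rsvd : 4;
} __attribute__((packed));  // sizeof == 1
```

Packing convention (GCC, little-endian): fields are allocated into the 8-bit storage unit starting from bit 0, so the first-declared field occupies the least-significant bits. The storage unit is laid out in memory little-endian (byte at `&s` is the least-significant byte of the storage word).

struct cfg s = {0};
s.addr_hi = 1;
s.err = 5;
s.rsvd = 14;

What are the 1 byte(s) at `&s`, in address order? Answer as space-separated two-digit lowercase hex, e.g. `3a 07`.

eb

addr_hi (1b) val=1 bits=0x1 at bit 0: 0x01
err (3b) val=5 bits=0x5 at bit 1: 0x0b
rsvd (4b) val=14 bits=0xe at bit 4: 0xeb
word = 0xeb → little-endian bytes:
  [0]=0xeb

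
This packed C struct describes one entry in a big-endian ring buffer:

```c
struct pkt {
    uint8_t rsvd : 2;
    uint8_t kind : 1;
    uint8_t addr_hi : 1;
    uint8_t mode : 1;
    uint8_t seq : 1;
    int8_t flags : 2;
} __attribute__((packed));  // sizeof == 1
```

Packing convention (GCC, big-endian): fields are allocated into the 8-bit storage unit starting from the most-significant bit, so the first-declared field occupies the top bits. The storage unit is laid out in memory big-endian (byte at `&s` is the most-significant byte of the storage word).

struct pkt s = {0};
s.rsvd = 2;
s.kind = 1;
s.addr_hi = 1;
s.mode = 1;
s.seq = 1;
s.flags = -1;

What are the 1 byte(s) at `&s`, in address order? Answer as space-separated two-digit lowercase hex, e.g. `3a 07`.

bf

[6+:2] rsvd=2 & 0x3 = 0x2; word=0x80
[5+:1] kind=1 & 0x1 = 0x1; word=0xa0
[4+:1] addr_hi=1 & 0x1 = 0x1; word=0xb0
[3+:1] mode=1 & 0x1 = 0x1; word=0xb8
[2+:1] seq=1 & 0x1 = 0x1; word=0xbc
[0+:2] flags=-1 & 0x3 = 0x3; word=0xbf
word = 0xbf → big-endian bytes:
  [0]=0xbf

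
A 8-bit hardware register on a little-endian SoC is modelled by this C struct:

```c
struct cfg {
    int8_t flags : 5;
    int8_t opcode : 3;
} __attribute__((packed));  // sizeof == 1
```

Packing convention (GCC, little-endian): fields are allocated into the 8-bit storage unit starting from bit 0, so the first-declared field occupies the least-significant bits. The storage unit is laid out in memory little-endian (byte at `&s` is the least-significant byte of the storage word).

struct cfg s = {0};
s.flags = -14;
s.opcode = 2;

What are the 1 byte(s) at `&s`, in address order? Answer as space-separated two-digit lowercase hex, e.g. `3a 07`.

52

flags (5b) val=-14 bits=0x12 at bit 0: 0x12
opcode (3b) val=2 bits=0x2 at bit 5: 0x52
word = 0x52 → little-endian bytes:
  [0]=0x52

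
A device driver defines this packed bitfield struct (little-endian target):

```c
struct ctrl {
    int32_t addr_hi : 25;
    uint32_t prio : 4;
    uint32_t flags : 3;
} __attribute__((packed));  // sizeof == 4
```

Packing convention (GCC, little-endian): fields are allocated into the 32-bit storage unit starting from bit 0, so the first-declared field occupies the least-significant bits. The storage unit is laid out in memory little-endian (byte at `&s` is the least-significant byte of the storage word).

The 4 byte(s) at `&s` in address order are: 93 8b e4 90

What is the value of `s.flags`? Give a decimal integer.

4

[0]=0x93 [1]=0x8b [2]=0xe4 [3]=0x90 (little-endian) → word 0x90e48b93
addr_hi:25 @ bit 0 → (0x90e48b93>>0)&0x1ffffff = 0xe48b93
prio:4 @ bit 25 → (0x90e48b93>>25)&0xf = 0x8
flags:3 @ bit 29 → (0x90e48b93>>29)&0x7 = 0x4  ←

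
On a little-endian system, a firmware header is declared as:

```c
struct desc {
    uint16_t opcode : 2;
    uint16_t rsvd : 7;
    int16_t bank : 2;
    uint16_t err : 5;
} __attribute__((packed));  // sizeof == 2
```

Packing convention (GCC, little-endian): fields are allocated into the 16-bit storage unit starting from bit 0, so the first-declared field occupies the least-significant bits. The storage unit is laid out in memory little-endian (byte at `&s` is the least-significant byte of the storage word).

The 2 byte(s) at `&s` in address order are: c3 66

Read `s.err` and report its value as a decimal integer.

12

[0]=0xc3 [1]=0x66 (little-endian) → word 0x66c3
opcode:2 @ bit 0 → (0x66c3>>0)&0x3 = 0x3
rsvd:7 @ bit 2 → (0x66c3>>2)&0x7f = 0x30
bank:2 @ bit 9 → (0x66c3>>9)&0x3 = 0x3
err:5 @ bit 11 → (0x66c3>>11)&0x1f = 0xc  ←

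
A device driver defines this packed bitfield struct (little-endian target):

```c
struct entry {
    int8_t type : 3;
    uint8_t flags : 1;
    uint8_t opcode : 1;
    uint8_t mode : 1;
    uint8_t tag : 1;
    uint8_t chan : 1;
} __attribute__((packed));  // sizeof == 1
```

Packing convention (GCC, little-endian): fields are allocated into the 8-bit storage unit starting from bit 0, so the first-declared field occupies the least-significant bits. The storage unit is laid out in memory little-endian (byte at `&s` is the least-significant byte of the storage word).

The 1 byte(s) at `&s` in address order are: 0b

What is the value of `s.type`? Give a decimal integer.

3

[0]=0x0b (little-endian) → word 0x0b
type:3 @ bit 0 → (0x0b>>0)&0x7 = 0x3  ←
flags:1 @ bit 3 → (0x0b>>3)&0x1 = 0x1
opcode:1 @ bit 4 → (0x0b>>4)&0x1 = 0x0
mode:1 @ bit 5 → (0x0b>>5)&0x1 = 0x0
tag:1 @ bit 6 → (0x0b>>6)&0x1 = 0x0
chan:1 @ bit 7 → (0x0b>>7)&0x1 = 0x0
type signed 3b, MSB=0: value = 3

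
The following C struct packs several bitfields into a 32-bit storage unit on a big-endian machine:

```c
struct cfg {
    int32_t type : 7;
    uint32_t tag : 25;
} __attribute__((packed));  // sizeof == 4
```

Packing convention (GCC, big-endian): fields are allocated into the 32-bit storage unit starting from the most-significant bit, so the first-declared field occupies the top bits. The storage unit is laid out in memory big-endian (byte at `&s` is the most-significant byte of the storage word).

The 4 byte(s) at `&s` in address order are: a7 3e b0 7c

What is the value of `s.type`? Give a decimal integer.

-45

[0]=0xa7 [1]=0x3e [2]=0xb0 [3]=0x7c (big-endian) → word 0xa73eb07c
type [25+:7] = (word>>25) & 0x7f = 83  ←
tag [0+:25] = (word>>0) & 0x1ffffff = 20885628
type signed 7b, MSB=1: 83 - 128 = -45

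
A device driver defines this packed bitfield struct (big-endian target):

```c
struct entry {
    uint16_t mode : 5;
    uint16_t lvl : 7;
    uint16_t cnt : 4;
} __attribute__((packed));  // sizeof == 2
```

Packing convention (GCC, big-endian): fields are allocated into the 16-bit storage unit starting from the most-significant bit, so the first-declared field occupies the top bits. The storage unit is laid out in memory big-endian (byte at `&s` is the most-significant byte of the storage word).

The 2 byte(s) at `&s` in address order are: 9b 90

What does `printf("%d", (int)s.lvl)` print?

[0]=0x9b [1]=0x90 (big-endian) → word 0x9b90
mode:5 @ bit 11 → (0x9b90>>11)&0x1f = 0x13
lvl:7 @ bit 4 → (0x9b90>>4)&0x7f = 0x39  ←
cnt:4 @ bit 0 → (0x9b90>>0)&0xf = 0x0

57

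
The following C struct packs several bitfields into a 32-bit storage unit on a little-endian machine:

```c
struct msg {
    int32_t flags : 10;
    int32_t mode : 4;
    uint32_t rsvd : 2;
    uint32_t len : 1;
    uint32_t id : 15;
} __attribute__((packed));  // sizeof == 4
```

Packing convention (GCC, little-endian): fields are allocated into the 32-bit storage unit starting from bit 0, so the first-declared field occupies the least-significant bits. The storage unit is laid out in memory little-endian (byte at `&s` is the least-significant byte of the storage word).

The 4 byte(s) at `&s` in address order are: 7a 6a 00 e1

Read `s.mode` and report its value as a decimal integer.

[0]=0x7a [1]=0x6a [2]=0x00 [3]=0xe1 (little-endian) → word 0xe1006a7a
flags:10 @ bit 0 → (0xe1006a7a>>0)&0x3ff = 0x27a
mode:4 @ bit 10 → (0xe1006a7a>>10)&0xf = 0xa  ←
rsvd:2 @ bit 14 → (0xe1006a7a>>14)&0x3 = 0x1
len:1 @ bit 16 → (0xe1006a7a>>16)&0x1 = 0x0
id:15 @ bit 17 → (0xe1006a7a>>17)&0x7fff = 0x7080
mode signed 4b, MSB=1: 10 - 16 = -6

-6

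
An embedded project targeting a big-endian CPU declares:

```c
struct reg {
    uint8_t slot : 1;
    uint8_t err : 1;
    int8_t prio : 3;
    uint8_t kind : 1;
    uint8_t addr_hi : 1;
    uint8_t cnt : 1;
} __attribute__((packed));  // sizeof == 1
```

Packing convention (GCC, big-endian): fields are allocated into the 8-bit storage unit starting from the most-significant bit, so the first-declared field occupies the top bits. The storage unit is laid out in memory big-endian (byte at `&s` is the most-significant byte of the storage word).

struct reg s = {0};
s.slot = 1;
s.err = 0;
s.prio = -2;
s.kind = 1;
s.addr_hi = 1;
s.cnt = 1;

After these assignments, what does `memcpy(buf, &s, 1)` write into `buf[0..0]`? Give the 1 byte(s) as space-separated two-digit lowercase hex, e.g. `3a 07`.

b7

slot:1 = 1 → 0x1 << 7 → word 0x80
err:1 = 0 → 0x0 << 6 → word 0x80
prio:3 = -2 → 0x6 << 3 → word 0xb0
kind:1 = 1 → 0x1 << 2 → word 0xb4
addr_hi:1 = 1 → 0x1 << 1 → word 0xb6
cnt:1 = 1 → 0x1 << 0 → word 0xb7
word = 0xb7 → big-endian bytes:
  [0]=0xb7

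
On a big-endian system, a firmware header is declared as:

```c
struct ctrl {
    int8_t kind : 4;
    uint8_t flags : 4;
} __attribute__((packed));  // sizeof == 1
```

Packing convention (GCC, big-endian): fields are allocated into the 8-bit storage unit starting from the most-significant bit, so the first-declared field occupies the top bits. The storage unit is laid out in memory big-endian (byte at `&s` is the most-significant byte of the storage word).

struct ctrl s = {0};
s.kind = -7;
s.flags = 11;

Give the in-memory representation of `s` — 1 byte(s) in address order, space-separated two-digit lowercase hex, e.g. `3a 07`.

9b

kind:4 = -7 → 0x9 << 4 → word 0x90
flags:4 = 11 → 0xb << 0 → word 0x9b
word = 0x9b → big-endian bytes:
  [0]=0x9b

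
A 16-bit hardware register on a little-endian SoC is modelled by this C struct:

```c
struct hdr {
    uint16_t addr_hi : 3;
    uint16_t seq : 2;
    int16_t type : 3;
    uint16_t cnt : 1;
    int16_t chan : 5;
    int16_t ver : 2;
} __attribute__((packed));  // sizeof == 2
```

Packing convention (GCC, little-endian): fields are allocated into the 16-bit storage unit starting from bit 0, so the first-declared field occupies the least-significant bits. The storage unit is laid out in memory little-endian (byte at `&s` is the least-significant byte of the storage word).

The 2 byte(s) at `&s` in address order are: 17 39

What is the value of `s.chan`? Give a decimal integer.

[0]=0x17 [1]=0x39 (little-endian) → word 0x3917
addr_hi:3 @ bit 0 → (0x3917>>0)&0x7 = 0x7
seq:2 @ bit 3 → (0x3917>>3)&0x3 = 0x2
type:3 @ bit 5 → (0x3917>>5)&0x7 = 0x0
cnt:1 @ bit 8 → (0x3917>>8)&0x1 = 0x1
chan:5 @ bit 9 → (0x3917>>9)&0x1f = 0x1c  ←
ver:2 @ bit 14 → (0x3917>>14)&0x3 = 0x0
chan signed 5b, MSB=1: 28 - 32 = -4

-4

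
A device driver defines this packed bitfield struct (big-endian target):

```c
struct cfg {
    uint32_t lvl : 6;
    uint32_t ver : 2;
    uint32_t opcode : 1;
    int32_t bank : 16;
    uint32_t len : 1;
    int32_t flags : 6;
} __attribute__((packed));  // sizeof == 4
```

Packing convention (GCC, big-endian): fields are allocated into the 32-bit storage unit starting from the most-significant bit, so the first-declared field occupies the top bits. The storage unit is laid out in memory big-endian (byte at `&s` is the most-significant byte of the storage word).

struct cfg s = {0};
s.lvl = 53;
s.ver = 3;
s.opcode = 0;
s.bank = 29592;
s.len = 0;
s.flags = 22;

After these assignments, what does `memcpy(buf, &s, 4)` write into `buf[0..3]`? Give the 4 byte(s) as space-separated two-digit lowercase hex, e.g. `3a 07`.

lvl:6 = 53 → 0x35 << 26 → word 0xd4000000
ver:2 = 3 → 0x3 << 24 → word 0xd7000000
opcode:1 = 0 → 0x0 << 23 → word 0xd7000000
bank:16 = 29592 → 0x7398 << 7 → word 0xd739cc00
len:1 = 0 → 0x0 << 6 → word 0xd739cc00
flags:6 = 22 → 0x16 << 0 → word 0xd739cc16
word = 0xd739cc16 → big-endian bytes:
  [0]=0xd7  [1]=0x39  [2]=0xcc  [3]=0x16

d7 39 cc 16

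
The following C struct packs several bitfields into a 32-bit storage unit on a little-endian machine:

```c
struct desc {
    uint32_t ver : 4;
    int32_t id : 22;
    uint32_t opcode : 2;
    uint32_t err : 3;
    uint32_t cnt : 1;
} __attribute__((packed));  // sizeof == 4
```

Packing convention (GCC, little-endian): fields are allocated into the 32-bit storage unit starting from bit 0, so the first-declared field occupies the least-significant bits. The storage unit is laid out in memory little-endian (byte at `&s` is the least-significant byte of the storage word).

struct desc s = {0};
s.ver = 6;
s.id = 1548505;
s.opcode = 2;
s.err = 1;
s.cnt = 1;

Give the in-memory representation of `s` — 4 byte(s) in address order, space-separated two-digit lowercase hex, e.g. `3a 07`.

ver (4b) val=6 bits=0x6 at bit 0: 0x00000006
id (22b) val=1548505 bits=0x17a0d9 at bit 4: 0x017a0d96
opcode (2b) val=2 bits=0x2 at bit 26: 0x097a0d96
err (3b) val=1 bits=0x1 at bit 28: 0x197a0d96
cnt (1b) val=1 bits=0x1 at bit 31: 0x997a0d96
word = 0x997a0d96 → little-endian bytes:
  [0]=0x96  [1]=0x0d  [2]=0x7a  [3]=0x99

96 0d 7a 99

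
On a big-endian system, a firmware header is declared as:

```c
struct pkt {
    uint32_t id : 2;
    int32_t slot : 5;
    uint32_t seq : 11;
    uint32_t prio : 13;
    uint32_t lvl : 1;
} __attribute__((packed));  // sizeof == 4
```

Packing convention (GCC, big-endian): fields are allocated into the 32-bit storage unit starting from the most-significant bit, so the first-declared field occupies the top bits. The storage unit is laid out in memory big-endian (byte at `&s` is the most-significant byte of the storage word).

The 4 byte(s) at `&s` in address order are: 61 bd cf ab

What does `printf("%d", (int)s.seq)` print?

[0]=0x61 [1]=0xbd [2]=0xcf [3]=0xab (big-endian) → word 0x61bdcfab
id [30+:2] = (word>>30) & 0x3 = 1
slot [25+:5] = (word>>25) & 0x1f = 16
seq [14+:11] = (word>>14) & 0x7ff = 1783  ←
prio [1+:13] = (word>>1) & 0x1fff = 2005
lvl [0+:1] = (word>>0) & 0x1 = 1

1783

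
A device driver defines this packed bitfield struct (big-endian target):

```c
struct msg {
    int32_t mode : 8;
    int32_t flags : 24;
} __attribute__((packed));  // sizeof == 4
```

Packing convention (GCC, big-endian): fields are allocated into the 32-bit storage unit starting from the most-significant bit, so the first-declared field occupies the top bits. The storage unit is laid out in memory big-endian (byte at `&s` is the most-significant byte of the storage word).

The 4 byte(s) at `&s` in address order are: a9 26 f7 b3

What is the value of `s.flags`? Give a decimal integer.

2553779

[0]=0xa9 [1]=0x26 [2]=0xf7 [3]=0xb3 (big-endian) → word 0xa926f7b3
mode:8 @ bit 24 → (0xa926f7b3>>24)&0xff = 0xa9
flags:24 @ bit 0 → (0xa926f7b3>>0)&0xffffff = 0x26f7b3  ←
flags signed 24b, MSB=0: value = 2553779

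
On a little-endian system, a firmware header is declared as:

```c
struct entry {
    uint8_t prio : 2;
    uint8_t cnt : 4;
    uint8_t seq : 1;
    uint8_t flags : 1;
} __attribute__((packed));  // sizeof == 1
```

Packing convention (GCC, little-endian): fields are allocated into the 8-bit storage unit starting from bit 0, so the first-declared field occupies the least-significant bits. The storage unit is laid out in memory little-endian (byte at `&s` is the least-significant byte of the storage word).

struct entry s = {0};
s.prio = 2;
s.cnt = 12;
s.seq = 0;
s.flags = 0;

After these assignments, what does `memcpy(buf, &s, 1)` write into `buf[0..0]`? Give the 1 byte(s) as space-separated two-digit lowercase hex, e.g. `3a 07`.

[0+:2] prio=2 & 0x3 = 0x2; word=0x02
[2+:4] cnt=12 & 0xf = 0xc; word=0x32
[6+:1] seq=0 & 0x1 = 0x0; word=0x32
[7+:1] flags=0 & 0x1 = 0x0; word=0x32
word = 0x32 → little-endian bytes:
  [0]=0x32

32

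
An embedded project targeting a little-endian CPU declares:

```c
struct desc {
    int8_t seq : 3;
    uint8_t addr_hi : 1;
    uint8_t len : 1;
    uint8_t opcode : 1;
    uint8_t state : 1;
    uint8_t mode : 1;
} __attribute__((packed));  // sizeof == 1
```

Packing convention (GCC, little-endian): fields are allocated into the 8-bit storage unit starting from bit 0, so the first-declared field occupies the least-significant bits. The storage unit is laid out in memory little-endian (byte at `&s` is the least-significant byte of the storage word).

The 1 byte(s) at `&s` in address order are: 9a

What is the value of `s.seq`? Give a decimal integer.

2

[0]=0x9a (little-endian) → word 0x9a
seq:3 @ bit 0 → (0x9a>>0)&0x7 = 0x2  ←
addr_hi:1 @ bit 3 → (0x9a>>3)&0x1 = 0x1
len:1 @ bit 4 → (0x9a>>4)&0x1 = 0x1
opcode:1 @ bit 5 → (0x9a>>5)&0x1 = 0x0
state:1 @ bit 6 → (0x9a>>6)&0x1 = 0x0
mode:1 @ bit 7 → (0x9a>>7)&0x1 = 0x1
seq signed 3b, MSB=0: value = 2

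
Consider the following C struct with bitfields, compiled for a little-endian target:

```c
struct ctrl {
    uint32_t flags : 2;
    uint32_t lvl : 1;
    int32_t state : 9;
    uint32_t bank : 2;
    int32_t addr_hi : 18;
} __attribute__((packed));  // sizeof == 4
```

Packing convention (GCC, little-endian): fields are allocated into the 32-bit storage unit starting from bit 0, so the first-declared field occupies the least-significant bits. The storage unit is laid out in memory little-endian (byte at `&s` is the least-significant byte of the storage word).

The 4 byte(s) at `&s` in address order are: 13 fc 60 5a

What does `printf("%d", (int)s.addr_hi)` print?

[0]=0x13 [1]=0xfc [2]=0x60 [3]=0x5a (little-endian) → word 0x5a60fc13
flags [0+:2] = (word>>0) & 0x3 = 3
lvl [2+:1] = (word>>2) & 0x1 = 0
state [3+:9] = (word>>3) & 0x1ff = 386
bank [12+:2] = (word>>12) & 0x3 = 3
addr_hi [14+:18] = (word>>14) & 0x3ffff = 92547  ←
addr_hi signed 18b, MSB=0: value = 92547

92547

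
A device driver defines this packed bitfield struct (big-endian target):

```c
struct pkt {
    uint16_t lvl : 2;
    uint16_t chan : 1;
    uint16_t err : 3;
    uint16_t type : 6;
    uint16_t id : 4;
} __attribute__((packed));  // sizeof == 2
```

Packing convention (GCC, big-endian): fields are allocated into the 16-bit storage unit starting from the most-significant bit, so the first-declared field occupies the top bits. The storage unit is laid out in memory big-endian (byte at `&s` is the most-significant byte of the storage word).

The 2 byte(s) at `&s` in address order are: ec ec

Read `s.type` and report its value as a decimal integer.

14

[0]=0xec [1]=0xec (big-endian) → word 0xecec
lvl:2 @ bit 14 → (0xecec>>14)&0x3 = 0x3
chan:1 @ bit 13 → (0xecec>>13)&0x1 = 0x1
err:3 @ bit 10 → (0xecec>>10)&0x7 = 0x3
type:6 @ bit 4 → (0xecec>>4)&0x3f = 0xe  ←
id:4 @ bit 0 → (0xecec>>0)&0xf = 0xc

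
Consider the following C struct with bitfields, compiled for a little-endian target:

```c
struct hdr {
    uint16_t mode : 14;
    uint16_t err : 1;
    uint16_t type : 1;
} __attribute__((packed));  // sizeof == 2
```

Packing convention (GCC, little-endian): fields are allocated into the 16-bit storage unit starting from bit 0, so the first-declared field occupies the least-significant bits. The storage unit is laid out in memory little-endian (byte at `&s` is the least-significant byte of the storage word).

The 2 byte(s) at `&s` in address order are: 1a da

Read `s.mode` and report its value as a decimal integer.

[0]=0x1a [1]=0xda (little-endian) → word 0xda1a
mode:14 @ bit 0 → (0xda1a>>0)&0x3fff = 0x1a1a  ←
err:1 @ bit 14 → (0xda1a>>14)&0x1 = 0x1
type:1 @ bit 15 → (0xda1a>>15)&0x1 = 0x1

6682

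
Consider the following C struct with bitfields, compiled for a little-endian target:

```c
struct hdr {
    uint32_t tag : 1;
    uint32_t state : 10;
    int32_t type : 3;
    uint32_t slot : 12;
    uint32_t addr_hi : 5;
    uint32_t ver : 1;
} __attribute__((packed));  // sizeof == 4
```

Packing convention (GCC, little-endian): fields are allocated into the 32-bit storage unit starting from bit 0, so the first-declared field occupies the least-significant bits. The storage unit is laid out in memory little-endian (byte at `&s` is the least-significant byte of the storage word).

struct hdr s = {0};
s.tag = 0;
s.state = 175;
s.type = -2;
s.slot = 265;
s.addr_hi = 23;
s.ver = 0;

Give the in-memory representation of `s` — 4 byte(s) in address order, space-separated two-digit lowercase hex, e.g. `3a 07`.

tag:1 = 0 → 0x0 << 0 → word 0x00000000
state:10 = 175 → 0xaf << 1 → word 0x0000015e
type:3 = -2 → 0x6 << 11 → word 0x0000315e
slot:12 = 265 → 0x109 << 14 → word 0x0042715e
addr_hi:5 = 23 → 0x17 << 26 → word 0x5c42715e
ver:1 = 0 → 0x0 << 31 → word 0x5c42715e
word = 0x5c42715e → little-endian bytes:
  [0]=0x5e  [1]=0x71  [2]=0x42  [3]=0x5c

5e 71 42 5c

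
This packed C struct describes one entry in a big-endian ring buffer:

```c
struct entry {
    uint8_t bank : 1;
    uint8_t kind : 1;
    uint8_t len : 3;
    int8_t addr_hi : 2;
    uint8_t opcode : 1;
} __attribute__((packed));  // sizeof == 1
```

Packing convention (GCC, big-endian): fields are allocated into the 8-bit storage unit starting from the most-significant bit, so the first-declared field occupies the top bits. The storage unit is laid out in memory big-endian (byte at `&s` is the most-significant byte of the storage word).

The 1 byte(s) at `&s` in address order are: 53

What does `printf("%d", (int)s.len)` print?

2

[0]=0x53 (big-endian) → word 0x53
bank [7+:1] = (word>>7) & 0x1 = 0
kind [6+:1] = (word>>6) & 0x1 = 1
len [3+:3] = (word>>3) & 0x7 = 2  ←
addr_hi [1+:2] = (word>>1) & 0x3 = 1
opcode [0+:1] = (word>>0) & 0x1 = 1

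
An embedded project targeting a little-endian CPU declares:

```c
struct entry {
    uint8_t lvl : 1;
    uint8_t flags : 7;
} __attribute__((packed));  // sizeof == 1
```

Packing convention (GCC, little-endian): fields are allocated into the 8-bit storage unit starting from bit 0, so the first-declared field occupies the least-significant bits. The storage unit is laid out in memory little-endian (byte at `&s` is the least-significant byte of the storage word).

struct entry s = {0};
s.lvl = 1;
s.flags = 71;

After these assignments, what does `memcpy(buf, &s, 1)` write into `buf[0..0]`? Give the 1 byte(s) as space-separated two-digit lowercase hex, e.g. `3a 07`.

lvl:1 = 1 → 0x1 << 0 → word 0x01
flags:7 = 71 → 0x47 << 1 → word 0x8f
word = 0x8f → little-endian bytes:
  [0]=0x8f

8f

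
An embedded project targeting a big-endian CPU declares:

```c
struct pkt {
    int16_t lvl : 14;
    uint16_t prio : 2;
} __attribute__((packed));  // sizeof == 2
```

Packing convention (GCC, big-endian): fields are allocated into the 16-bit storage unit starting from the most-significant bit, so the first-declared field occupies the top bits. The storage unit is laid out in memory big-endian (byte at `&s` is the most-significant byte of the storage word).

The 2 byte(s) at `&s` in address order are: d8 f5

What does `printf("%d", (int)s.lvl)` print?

-2499

[0]=0xd8 [1]=0xf5 (big-endian) → word 0xd8f5
lvl [2+:14] = (word>>2) & 0x3fff = 13885  ←
prio [0+:2] = (word>>0) & 0x3 = 1
lvl signed 14b, MSB=1: 13885 - 16384 = -2499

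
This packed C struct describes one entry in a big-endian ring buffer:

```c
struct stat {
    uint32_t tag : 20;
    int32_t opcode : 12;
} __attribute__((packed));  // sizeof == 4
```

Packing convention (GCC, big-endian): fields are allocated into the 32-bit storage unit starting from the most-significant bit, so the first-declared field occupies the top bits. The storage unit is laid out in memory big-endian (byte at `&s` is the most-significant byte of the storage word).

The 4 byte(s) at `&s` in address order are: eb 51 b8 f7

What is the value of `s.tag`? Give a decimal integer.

[0]=0xeb [1]=0x51 [2]=0xb8 [3]=0xf7 (big-endian) → word 0xeb51b8f7
tag:20 @ bit 12 → (0xeb51b8f7>>12)&0xfffff = 0xeb51b  ←
opcode:12 @ bit 0 → (0xeb51b8f7>>0)&0xfff = 0x8f7

963867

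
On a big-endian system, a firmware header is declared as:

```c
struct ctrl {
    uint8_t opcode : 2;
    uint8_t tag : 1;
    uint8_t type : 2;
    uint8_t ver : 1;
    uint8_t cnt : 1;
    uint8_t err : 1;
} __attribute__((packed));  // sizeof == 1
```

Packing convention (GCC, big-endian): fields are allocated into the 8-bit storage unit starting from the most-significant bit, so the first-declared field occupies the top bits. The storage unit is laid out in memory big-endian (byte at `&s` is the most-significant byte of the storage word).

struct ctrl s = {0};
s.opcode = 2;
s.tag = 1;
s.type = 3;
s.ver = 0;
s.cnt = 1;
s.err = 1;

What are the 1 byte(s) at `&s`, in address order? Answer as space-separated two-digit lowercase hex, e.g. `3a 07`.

bb

opcode:2 = 2 → 0x2 << 6 → word 0x80
tag:1 = 1 → 0x1 << 5 → word 0xa0
type:2 = 3 → 0x3 << 3 → word 0xb8
ver:1 = 0 → 0x0 << 2 → word 0xb8
cnt:1 = 1 → 0x1 << 1 → word 0xba
err:1 = 1 → 0x1 << 0 → word 0xbb
word = 0xbb → big-endian bytes:
  [0]=0xbb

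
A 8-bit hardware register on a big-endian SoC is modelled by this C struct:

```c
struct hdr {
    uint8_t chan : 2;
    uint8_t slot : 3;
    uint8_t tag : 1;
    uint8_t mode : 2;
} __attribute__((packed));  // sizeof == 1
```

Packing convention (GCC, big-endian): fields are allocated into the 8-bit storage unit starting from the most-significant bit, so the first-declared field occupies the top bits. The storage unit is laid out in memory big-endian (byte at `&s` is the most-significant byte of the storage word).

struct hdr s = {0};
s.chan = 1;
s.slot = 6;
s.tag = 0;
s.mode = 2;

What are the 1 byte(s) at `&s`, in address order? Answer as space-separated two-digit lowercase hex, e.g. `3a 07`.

72

[6+:2] chan=1 & 0x3 = 0x1; word=0x40
[3+:3] slot=6 & 0x7 = 0x6; word=0x70
[2+:1] tag=0 & 0x1 = 0x0; word=0x70
[0+:2] mode=2 & 0x3 = 0x2; word=0x72
word = 0x72 → big-endian bytes:
  [0]=0x72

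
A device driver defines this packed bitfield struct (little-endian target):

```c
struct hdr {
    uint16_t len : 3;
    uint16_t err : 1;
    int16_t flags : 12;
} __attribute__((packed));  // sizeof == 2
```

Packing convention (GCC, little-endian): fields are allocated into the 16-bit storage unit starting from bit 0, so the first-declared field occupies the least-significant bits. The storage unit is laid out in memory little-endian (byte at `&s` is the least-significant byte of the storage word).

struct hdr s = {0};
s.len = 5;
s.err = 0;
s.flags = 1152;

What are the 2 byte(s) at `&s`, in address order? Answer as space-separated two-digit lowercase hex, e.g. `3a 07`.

[0+:3] len=5 & 0x7 = 0x5; word=0x0005
[3+:1] err=0 & 0x1 = 0x0; word=0x0005
[4+:12] flags=1152 & 0xfff = 0x480; word=0x4805
word = 0x4805 → little-endian bytes:
  [0]=0x05  [1]=0x48

05 48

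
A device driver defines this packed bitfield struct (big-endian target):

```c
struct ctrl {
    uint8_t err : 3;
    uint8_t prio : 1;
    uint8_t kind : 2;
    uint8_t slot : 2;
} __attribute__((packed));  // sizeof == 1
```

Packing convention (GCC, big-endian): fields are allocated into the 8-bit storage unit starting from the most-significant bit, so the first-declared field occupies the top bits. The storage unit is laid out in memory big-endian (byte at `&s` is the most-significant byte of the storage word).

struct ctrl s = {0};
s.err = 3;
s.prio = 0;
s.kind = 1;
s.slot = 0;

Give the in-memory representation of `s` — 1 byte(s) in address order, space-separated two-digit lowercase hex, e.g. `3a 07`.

64

[5+:3] err=3 & 0x7 = 0x3; word=0x60
[4+:1] prio=0 & 0x1 = 0x0; word=0x60
[2+:2] kind=1 & 0x3 = 0x1; word=0x64
[0+:2] slot=0 & 0x3 = 0x0; word=0x64
word = 0x64 → big-endian bytes:
  [0]=0x64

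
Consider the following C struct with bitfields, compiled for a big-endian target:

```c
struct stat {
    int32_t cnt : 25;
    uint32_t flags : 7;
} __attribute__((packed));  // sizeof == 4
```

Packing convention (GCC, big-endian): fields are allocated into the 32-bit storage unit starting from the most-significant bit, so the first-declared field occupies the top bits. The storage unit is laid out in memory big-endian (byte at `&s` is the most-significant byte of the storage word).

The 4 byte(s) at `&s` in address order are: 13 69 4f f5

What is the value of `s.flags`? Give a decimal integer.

117

[0]=0x13 [1]=0x69 [2]=0x4f [3]=0xf5 (big-endian) → word 0x13694ff5
cnt [7+:25] = (word>>7) & 0x1ffffff = 2544287
flags [0+:7] = (word>>0) & 0x7f = 117  ←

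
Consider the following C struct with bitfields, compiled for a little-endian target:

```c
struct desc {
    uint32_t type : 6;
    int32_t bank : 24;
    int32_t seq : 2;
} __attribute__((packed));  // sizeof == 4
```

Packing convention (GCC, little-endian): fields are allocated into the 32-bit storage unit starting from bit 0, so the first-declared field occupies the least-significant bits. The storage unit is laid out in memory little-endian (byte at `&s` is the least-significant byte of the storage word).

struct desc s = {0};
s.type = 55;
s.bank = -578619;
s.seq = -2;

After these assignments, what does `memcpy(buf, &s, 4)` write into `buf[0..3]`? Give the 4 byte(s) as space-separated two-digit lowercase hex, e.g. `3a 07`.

[0+:6] type=55 & 0x3f = 0x37; word=0x00000037
[6+:24] bank=-578619 & 0xffffff = 0xf72bc5; word=0x3dcaf177
[30+:2] seq=-2 & 0x3 = 0x2; word=0xbdcaf177
word = 0xbdcaf177 → little-endian bytes:
  [0]=0x77  [1]=0xf1  [2]=0xca  [3]=0xbd

77 f1 ca bd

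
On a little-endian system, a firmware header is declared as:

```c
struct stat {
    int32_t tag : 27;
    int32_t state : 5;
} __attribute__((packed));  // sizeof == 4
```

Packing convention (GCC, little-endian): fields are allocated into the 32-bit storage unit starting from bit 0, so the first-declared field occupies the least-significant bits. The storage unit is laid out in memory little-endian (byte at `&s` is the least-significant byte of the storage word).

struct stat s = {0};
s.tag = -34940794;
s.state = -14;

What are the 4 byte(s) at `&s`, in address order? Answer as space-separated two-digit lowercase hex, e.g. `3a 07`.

tag (27b) val=-34940794 bits=0x5ead886 at bit 0: 0x05ead886
state (5b) val=-14 bits=0x12 at bit 27: 0x95ead886
word = 0x95ead886 → little-endian bytes:
  [0]=0x86  [1]=0xd8  [2]=0xea  [3]=0x95

86 d8 ea 95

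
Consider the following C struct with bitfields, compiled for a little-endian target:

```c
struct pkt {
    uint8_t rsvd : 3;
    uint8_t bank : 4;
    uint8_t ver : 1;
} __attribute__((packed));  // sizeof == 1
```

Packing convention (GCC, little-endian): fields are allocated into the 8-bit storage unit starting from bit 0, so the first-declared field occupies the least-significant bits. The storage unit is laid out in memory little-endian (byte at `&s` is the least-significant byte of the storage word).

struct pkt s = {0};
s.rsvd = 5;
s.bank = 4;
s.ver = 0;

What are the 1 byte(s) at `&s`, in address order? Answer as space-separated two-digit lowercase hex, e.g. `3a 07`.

rsvd (3b) val=5 bits=0x5 at bit 0: 0x05
bank (4b) val=4 bits=0x4 at bit 3: 0x25
ver (1b) val=0 bits=0x0 at bit 7: 0x25
word = 0x25 → little-endian bytes:
  [0]=0x25

25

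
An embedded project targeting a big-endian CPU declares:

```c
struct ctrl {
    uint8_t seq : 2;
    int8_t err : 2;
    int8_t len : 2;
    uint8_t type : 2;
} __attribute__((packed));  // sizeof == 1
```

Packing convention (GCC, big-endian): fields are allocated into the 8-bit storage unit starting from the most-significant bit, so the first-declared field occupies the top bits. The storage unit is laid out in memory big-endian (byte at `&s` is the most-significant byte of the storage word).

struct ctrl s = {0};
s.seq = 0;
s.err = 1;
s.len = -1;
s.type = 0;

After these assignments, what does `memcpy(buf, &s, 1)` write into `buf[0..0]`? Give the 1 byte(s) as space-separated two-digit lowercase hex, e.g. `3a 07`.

seq (2b) val=0 bits=0x0 at bit 6: 0x00
err (2b) val=1 bits=0x1 at bit 4: 0x10
len (2b) val=-1 bits=0x3 at bit 2: 0x1c
type (2b) val=0 bits=0x0 at bit 0: 0x1c
word = 0x1c → big-endian bytes:
  [0]=0x1c

1c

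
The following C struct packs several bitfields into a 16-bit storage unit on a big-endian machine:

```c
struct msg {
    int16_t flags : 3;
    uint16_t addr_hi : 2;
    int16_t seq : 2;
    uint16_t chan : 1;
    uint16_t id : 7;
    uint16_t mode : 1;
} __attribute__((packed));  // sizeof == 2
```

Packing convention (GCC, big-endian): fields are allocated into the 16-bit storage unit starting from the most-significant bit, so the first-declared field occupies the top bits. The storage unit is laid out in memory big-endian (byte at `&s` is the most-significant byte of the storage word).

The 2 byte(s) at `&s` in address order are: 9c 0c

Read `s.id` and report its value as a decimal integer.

[0]=0x9c [1]=0x0c (big-endian) → word 0x9c0c
flags:3 @ bit 13 → (0x9c0c>>13)&0x7 = 0x4
addr_hi:2 @ bit 11 → (0x9c0c>>11)&0x3 = 0x3
seq:2 @ bit 9 → (0x9c0c>>9)&0x3 = 0x2
chan:1 @ bit 8 → (0x9c0c>>8)&0x1 = 0x0
id:7 @ bit 1 → (0x9c0c>>1)&0x7f = 0x6  ←
mode:1 @ bit 0 → (0x9c0c>>0)&0x1 = 0x0

6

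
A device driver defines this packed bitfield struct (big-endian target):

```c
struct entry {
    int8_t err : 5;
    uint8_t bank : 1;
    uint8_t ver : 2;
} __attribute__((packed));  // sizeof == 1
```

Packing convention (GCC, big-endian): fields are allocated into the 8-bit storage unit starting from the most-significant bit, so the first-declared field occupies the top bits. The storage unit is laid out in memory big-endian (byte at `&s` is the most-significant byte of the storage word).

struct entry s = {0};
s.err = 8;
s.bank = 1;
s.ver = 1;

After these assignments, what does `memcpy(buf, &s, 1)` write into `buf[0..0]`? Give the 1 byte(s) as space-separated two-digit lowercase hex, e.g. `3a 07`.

45

err:5 = 8 → 0x8 << 3 → word 0x40
bank:1 = 1 → 0x1 << 2 → word 0x44
ver:2 = 1 → 0x1 << 0 → word 0x45
word = 0x45 → big-endian bytes:
  [0]=0x45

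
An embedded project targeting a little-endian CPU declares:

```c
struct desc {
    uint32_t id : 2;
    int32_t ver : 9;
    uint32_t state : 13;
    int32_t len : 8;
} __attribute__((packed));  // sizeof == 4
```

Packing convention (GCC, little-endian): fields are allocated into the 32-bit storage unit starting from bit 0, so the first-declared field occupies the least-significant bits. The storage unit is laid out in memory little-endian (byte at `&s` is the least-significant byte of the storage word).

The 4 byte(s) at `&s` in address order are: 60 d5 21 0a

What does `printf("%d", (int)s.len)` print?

10

[0]=0x60 [1]=0xd5 [2]=0x21 [3]=0x0a (little-endian) → word 0x0a21d560
id:2 @ bit 0 → (0x0a21d560>>0)&0x3 = 0x0
ver:9 @ bit 2 → (0x0a21d560>>2)&0x1ff = 0x158
state:13 @ bit 11 → (0x0a21d560>>11)&0x1fff = 0x43a
len:8 @ bit 24 → (0x0a21d560>>24)&0xff = 0xa  ←
len signed 8b, MSB=0: value = 10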